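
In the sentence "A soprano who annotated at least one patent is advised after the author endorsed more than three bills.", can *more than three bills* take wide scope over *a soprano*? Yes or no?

*more than three bills* occurs within the adjunct clause *after the author endorsed more than three bills*.
Adverbial clauses are not L-marked, so they are barriers for QR — the quantifier cannot escape the adjunct.
*more than three bills* > *a soprano* would require crossing that boundary, which is illicit.

No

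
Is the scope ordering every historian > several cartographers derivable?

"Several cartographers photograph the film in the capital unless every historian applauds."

*every historian* sits inside the adjunct clause *unless every historian applauds*.
Since the clause is an adjunct (not a complement), the Adjunct Condition blocks QR across its edge.
So the wide-scope reading for *every historian* is blocked.

No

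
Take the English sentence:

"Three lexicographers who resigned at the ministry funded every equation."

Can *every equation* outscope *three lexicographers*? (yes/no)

Yes

Although the sentence contains a relative clause (*who resigned at the ministry*), *every equation* is outside it, in the matrix VP.
QR within a single clause is free, so the lower quantifier may take scope over the higher one.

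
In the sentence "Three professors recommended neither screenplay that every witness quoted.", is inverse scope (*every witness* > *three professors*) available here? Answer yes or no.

No

*every witness* is embedded in the relative clause *that every witness quoted* modifying *neither screenplay*.
Quantifiers inside a relative clause are trapped there; the RC boundary blocks QR.
*every witness* > *three professors* would require crossing that boundary, which is illicit.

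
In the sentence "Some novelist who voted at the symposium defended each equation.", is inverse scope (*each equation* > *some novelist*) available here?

Yes

The RC *who voted at the symposium* is an island, but *each equation* is not inside it — it is the matrix object, a clausemate of *some novelist*.
Ordinary QR to a clause-peripheral position gives the wide-scope LF for the lower DP.
So *each equation* > *some novelist* is among the available readings.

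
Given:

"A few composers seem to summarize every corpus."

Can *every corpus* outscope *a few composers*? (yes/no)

Yes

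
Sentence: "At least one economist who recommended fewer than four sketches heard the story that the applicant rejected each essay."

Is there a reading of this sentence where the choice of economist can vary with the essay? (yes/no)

The paraphrase describes the scope ordering *each essay* > *at least one economist*.
Structurally, *each essay* is inside the complex NP *the story that the applicant rejected each essay*.
Noun-complement clauses are scope islands (the Complex NP Constraint): a quantifier inside one cannot scope into the matrix.
*each essay* is confined to the island and cannot take scope over *at least one economist*.

No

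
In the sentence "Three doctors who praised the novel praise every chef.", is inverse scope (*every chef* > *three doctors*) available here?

Yes

The RC *who praised the novel* is an island, but *every chef* is not inside it — it is the matrix object, a clausemate of *three doctors*.
Nothing blocks QR of the lower DP to a position above the higher one, so inverse scope is available.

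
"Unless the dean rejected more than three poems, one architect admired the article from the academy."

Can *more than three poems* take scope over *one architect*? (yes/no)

No

The target quantifier *more than three poems* is part of the adjunct clause *unless the dean rejected more than three poems*.
Since the clause is an adjunct (not a complement), the Adjunct Condition blocks QR across its edge.
There is no licit LF on which *more than three poems* c-commands *one architect*.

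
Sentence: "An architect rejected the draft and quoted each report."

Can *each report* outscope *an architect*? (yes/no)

No

*each report* sits inside one conjunct of the coordinate structure (*quoted each report*).
QR out of a conjunct would have to apply non-ATB, which the CSC forbids.
The inverse ordering *each report* > *an architect* is therefore underivable.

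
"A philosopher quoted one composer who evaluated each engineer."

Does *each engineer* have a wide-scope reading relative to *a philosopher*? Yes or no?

No

The target quantifier *each engineer* is part of the relative clause *who evaluated each engineer* modifying *one composer*.
Quantifiers inside a relative clause are trapped there; the RC boundary blocks QR.
There is no licit LF on which *each engineer* c-commands *a philosopher*.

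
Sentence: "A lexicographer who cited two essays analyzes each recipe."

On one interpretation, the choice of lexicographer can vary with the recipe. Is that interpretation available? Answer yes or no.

Yes

That reading corresponds to *each recipe* > *a lexicographer*.
The RC *who cited two essays* is an island, but *each recipe* is not inside it — it is the matrix object, a clausemate of *a lexicographer*.
QR within a single clause is free, so the lower quantifier may take scope over the higher one.
So *each recipe* > *a lexicographer* is among the available readings.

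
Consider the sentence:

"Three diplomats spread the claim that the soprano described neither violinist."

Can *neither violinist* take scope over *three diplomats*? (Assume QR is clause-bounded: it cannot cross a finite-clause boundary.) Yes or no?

No

The DP *neither violinist* is contained in the complex NP *the claim that the soprano described neither violinist*.
Since the clause is the complement of a nominal head, the CNPC blocks scope extraction.
Hence only narrow scope for *neither violinist* (under *three diplomats*) survives.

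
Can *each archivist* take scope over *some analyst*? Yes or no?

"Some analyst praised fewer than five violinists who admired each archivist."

No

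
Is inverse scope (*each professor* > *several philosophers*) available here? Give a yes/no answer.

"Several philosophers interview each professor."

Yes

Both DPs are arguments of the same predicate; there is no clause or island boundary between them.
With no island boundary between them, the object can take inverse scope over the subject via ordinary QR within the clause.
Both orderings are possible: *several philosophers* > *each professor* and *each professor* > *several philosophers*.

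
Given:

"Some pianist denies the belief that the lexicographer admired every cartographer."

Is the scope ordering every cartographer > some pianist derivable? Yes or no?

No

*every cartographer* is embedded in the complex NP *the belief that the lexicographer admired every cartographer*.
Noun-complement clauses are scope islands (the Complex NP Constraint): a quantifier inside one cannot scope into the matrix.
*every cartographer* is confined to the island and cannot take scope over *some pianist*.
(Only the surface reading survives: one fixed pianist with respect to all the relevant cartographers.)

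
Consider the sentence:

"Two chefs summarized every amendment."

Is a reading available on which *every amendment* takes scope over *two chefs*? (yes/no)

*two chefs* and *every amendment* are co-arguments of the matrix verb, with nothing but a clause-internal boundary between them.
Nothing blocks QR of the lower DP to a position above the higher one, so inverse scope is available.
Both orderings are possible: *two chefs* > *every amendment* and *every amendment* > *two chefs*.

Yes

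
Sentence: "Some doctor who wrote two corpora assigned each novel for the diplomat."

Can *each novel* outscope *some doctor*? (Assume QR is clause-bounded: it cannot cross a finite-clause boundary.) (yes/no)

Yes

Although the sentence contains a relative clause (*who wrote two corpora*), *each novel* is outside it, in the matrix VP.
With no island boundary between them, the object can take inverse scope over the subject via ordinary QR within the clause.
So *each novel* > *some doctor* is among the available readings.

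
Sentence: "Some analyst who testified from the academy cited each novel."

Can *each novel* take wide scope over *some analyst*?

Yes

The RC *who testified from the academy* is an island, but *each novel* is not inside it — it is the matrix object, a clausemate of *some analyst*.
Clause-internal QR can adjoin the lower DP above the subject, yielding the inverse reading.
So *each novel* > *some analyst* is among the available readings.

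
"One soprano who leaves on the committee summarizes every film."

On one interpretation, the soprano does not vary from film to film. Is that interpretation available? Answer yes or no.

The paraphrase describes the scope ordering *one soprano* > *every film*.
That is the surface-scope ordering, which is always one of the available readings — island constraints only ever restrict inverse scope.

Yes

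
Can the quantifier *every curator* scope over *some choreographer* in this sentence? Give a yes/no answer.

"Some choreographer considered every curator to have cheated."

ECM infinitives lack a CP barrier, so *every curator* can QR over the matrix subject *some choreographer*.
Clause-internal QR can adjoin the lower DP above the subject, yielding the inverse reading.
So *every curator* > *some choreographer* is among the available readings.

Yes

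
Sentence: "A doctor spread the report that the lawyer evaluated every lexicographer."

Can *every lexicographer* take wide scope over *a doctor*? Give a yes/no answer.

Structurally, *every lexicographer* is inside the complex NP *the report that the lawyer evaluated every lexicographer*.
The complex NP is opaque for QR — the quantifier is frozen inside the noun's complement.
*every lexicographer* > *a doctor* would require crossing that boundary, which is illicit.

No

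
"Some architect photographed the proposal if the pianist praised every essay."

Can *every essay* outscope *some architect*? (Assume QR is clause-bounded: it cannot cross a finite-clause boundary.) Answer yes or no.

The target quantifier *every essay* is part of the adjunct clause *if the pianist praised every essay*.
Adjuncts are opaque for quantifier raising; a quantifier in an adjunct stays inside it.
So *every essay* cannot raise to a position above *some architect*.

No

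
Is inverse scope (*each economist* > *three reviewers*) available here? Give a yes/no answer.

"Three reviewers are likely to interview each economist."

*each economist* is the object of the infinitival complement of a raising predicate; raising infinitives are transparent for QR, so the two DPs are in effect clausemates.
Nothing blocks QR of the lower DP to a position above the higher one, so inverse scope is available.
Both orderings are possible: *three reviewers* > *each economist* and *each economist* > *three reviewers*.

Yes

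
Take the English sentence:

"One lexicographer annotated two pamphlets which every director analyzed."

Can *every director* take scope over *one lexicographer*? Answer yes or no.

*every director* is embedded in the relative clause *which every director analyzed* modifying *two pamphlets*.
QR out of a relative clause is ruled out by the relative-clause island constraint.
*every director* is confined to the island and cannot take scope over *one lexicographer*.

No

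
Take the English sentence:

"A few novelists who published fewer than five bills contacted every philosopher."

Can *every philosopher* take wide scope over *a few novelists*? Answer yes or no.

Yes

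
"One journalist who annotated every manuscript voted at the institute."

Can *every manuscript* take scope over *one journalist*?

No

The target quantifier *every manuscript* is part of the relative clause *who annotated every manuscript*.
Relative clauses are scope islands: a quantifier cannot QR out of a relative clause to take scope in the matrix clause.
The inverse ordering *every manuscript* > *one journalist* is therefore underivable.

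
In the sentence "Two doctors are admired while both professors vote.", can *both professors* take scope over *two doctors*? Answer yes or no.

No

The DP *both professors* is contained in the adjunct clause *while both professors vote*.
Adjunct clauses are scope islands: a quantifier inside an adjunct cannot raise into the matrix clause.
*both professors* > *two doctors* would require crossing that boundary, which is illicit.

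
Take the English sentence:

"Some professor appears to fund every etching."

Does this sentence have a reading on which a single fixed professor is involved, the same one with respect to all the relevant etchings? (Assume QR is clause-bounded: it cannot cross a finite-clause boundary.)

Yes

The paraphrase describes the scope ordering *some professor* > *every etching*.
Nothing needs to raise for *some professor* > *every etching*, so no island constraint is at stake.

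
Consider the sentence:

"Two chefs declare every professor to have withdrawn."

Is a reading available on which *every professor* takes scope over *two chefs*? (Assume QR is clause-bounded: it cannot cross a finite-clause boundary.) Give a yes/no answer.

Yes

*every professor* is an ECM subject; ECM complements are not islands, and the embedded quantifier may take matrix scope.
Clause-internal QR can adjoin the lower DP above the subject, yielding the inverse reading.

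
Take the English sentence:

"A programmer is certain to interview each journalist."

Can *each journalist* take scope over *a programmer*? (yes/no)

Infinitival complements of raising predicates do not block QR; *each journalist* and *a programmer* are effectively clausemates.
Clause-internal QR can adjoin the lower DP above the subject, yielding the inverse reading.

Yes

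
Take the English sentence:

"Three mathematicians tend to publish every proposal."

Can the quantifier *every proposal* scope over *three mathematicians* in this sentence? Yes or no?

Yes

Infinitival complements of raising predicates do not block QR; *every proposal* and *three mathematicians* are effectively clausemates.
Nothing blocks QR of the lower DP to a position above the higher one, so inverse scope is available.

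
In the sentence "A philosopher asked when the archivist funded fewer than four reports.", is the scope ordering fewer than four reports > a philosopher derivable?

*fewer than four reports* sits inside the embedded question *when the archivist funded fewer than four reports*.
An indirect question is a wh-island; the filled [Spec,CP] blocks QR across the CP edge.
*fewer than four reports* is confined to the island and cannot take scope over *a philosopher*.

No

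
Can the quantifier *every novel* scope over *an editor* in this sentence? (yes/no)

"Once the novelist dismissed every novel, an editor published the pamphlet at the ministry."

*every novel* is embedded in the adjunct clause *once the novelist dismissed every novel*.
Adjuncts are opaque for quantifier raising; a quantifier in an adjunct stays inside it.
There is no licit LF on which *every novel* c-commands *an editor*.

No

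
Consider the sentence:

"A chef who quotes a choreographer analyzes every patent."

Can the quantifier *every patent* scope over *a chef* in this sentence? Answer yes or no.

Yes

Although the sentence contains a relative clause (*who quotes a choreographer*), *every patent* is outside it, in the matrix VP.
Clause-internal QR can adjoin the lower DP above the subject, yielding the inverse reading.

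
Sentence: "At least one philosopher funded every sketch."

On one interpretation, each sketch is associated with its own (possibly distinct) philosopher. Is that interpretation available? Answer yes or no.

Yes

This is the *every sketch* > *at least one philosopher* reading.
*every sketch* and *at least one philosopher* are in the same minimal clause.
Ordinary QR to a clause-peripheral position gives the wide-scope LF for the lower DP.
Both orderings are possible: *at least one philosopher* > *every sketch* and *every sketch* > *at least one philosopher*.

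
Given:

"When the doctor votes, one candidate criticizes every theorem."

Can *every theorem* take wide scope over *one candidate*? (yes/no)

Yes

*every theorem* is a matrix argument; the adjunct is an island but the target quantifier is outside it.
Ordinary QR to a clause-peripheral position gives the wide-scope LF for the lower DP.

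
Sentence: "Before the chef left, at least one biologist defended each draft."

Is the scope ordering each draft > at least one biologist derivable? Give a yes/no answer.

Yes

The adjunct clause does not contain *each draft*, which is the matrix object.
Ordinary QR to a clause-peripheral position gives the wide-scope LF for the lower DP.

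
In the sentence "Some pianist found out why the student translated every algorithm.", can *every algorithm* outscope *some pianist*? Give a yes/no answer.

*every algorithm* sits inside the embedded question *why the student translated every algorithm*.
Embedded questions are wh-islands: a quantifier inside an indirect question cannot QR into the matrix clause.
*every algorithm* is confined to the island and cannot take scope over *some pianist*.

No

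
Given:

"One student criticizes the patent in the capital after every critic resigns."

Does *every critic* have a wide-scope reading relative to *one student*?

No

*every critic* is embedded in the adjunct clause *after every critic resigns*.
Since the clause is an adjunct (not a complement), the Adjunct Condition blocks QR across its edge.
The inverse ordering *every critic* > *one student* is therefore underivable.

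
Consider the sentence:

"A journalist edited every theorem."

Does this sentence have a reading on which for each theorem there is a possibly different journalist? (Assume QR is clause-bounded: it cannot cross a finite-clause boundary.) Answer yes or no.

That reading corresponds to *every theorem* > *a journalist*.
*every theorem* and *a journalist* are in the same minimal clause.
Since no island is crossed, the inverse ordering is licensed alongside surface scope.

Yes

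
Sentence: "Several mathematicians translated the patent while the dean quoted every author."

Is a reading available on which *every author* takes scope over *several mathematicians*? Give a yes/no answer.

*every author* is embedded in the adjunct clause *while the dean quoted every author*.
Adjuncts are opaque for quantifier raising; a quantifier in an adjunct stays inside it.
There is no licit LF on which *every author* c-commands *several mathematicians*.

No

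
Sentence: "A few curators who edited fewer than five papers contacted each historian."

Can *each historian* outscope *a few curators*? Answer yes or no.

Yes

The RC *who edited fewer than five papers* is an island, but *each historian* is not inside it — it is the matrix object, a clausemate of *a few curators*.
Ordinary QR to a clause-peripheral position gives the wide-scope LF for the lower DP.
The sentence is scopally ambiguous between *a few curators* > *each historian* and *each historian* > *a few curators*.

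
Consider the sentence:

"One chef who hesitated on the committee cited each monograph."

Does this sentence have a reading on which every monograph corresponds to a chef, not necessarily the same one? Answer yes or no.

Yes

This is the *each monograph* > *one chef* reading.
The RC *who hesitated on the committee* is an island, but *each monograph* is not inside it — it is the matrix object, a clausemate of *one chef*.
Ordinary QR to a clause-peripheral position gives the wide-scope LF for the lower DP.
Both orderings are possible: *one chef* > *each monograph* and *each monograph* > *one chef*.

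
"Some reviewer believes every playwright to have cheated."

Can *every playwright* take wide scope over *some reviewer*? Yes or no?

Yes

*every playwright* is the subject of an ECM infinitive — the infinitival complement of an ECM verb is not a scope island, so *every playwright* can raise into the matrix clause.
Since no island is crossed, the inverse ordering is licensed alongside surface scope.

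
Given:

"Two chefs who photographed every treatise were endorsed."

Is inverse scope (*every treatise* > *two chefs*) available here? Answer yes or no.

*every treatise* is embedded in the relative clause *who photographed every treatise*.
Quantifiers inside a relative clause are trapped there; the RC boundary blocks QR.
The inverse ordering *every treatise* > *two chefs* is therefore underivable.

No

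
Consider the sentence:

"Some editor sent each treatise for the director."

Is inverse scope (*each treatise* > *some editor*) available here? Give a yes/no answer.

*each treatise* is the matrix object and *some editor* the matrix subject; the two are clausemates.
Ordinary QR to a clause-peripheral position gives the wide-scope LF for the lower DP.
Both orderings are possible: *some editor* > *each treatise* and *each treatise* > *some editor*.

Yes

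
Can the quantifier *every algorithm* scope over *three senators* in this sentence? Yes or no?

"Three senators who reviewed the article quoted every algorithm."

Yes

*every algorithm* sits in the matrix clause, not in the relative clause on *three senators*.
Nothing blocks QR of the lower DP to a position above the higher one, so inverse scope is available.
The sentence is scopally ambiguous between *three senators* > *every algorithm* and *every algorithm* > *three senators*.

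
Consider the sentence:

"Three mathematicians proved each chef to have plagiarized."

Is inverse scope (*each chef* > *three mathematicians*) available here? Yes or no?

Yes

The ECM infinitive is scope-transparent — *each chef* is free to raise above *three mathematicians*.
Ordinary QR to a clause-peripheral position gives the wide-scope LF for the lower DP.
The sentence is scopally ambiguous between *three mathematicians* > *each chef* and *each chef* > *three mathematicians*.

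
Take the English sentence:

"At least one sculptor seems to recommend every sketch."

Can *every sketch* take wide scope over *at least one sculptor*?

Yes

*every sketch* is inside a raising infinitive, which is transparent to QR (no CP barrier), so it behaves as a matrix argument.
Since no island is crossed, the inverse ordering is licensed alongside surface scope.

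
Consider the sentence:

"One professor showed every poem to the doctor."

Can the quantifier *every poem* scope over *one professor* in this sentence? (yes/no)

Both DPs are arguments of the same predicate; there is no clause or island boundary between them.
With no island boundary between them, the object can take inverse scope over the subject via ordinary QR within the clause.
The sentence is scopally ambiguous between *one professor* > *every poem* and *every poem* > *one professor*.

Yes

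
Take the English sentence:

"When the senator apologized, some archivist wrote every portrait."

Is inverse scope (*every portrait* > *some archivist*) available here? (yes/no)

Yes

The adjunct clause does not contain *every portrait*, which is the matrix object.
With no island boundary between them, the object can take inverse scope over the subject via ordinary QR within the clause.
Both orderings are possible: *some archivist* > *every portrait* and *every portrait* > *some archivist*.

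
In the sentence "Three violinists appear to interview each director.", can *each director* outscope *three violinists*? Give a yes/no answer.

Yes

*each director* is the object of the infinitival complement of a raising predicate; raising infinitives are transparent for QR, so the two DPs are in effect clausemates.
No island intervenes, so both surface and inverse scope are derivable.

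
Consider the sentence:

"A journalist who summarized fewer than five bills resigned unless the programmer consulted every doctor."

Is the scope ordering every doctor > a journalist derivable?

*every doctor* sits inside the adjunct clause *unless the programmer consulted every doctor*.
Adjunct clauses are scope islands: a quantifier inside an adjunct cannot raise into the matrix clause.
So the wide-scope reading for *every doctor* is blocked.

No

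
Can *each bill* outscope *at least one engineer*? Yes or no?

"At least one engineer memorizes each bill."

Yes

*each bill* is the matrix object and *at least one engineer* the matrix subject; the two are clausemates.
No island intervenes, so both surface and inverse scope are derivable.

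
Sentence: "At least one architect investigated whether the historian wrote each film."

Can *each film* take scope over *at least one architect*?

*each film* occurs within the embedded question *whether the historian wrote each film*.
An indirect question is a wh-island; the filled [Spec,CP] blocks QR across the CP edge.
*each film* is confined to the island and cannot take scope over *at least one architect*.
(Only the surface reading survives: one fixed architect with respect to all the relevant films.)

No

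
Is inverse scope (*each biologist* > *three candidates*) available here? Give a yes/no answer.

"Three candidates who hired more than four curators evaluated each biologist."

Although the sentence contains a relative clause (*who hired more than four curators*), *each biologist* is outside it, in the matrix VP.
Ordinary QR to a clause-peripheral position gives the wide-scope LF for the lower DP.
The sentence is scopally ambiguous between *three candidates* > *each biologist* and *each biologist* > *three candidates*.

Yes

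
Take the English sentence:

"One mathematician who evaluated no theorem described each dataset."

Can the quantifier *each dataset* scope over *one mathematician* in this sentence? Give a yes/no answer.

The relative clause *who evaluated no theorem* modifies *one mathematician*, but *each dataset* is not inside that relative clause — it is an argument of the matrix verb.
Ordinary QR to a clause-peripheral position gives the wide-scope LF for the lower DP.

Yes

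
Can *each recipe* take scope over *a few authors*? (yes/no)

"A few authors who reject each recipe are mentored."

The target quantifier *each recipe* is part of the relative clause *who reject each recipe*.
QR out of a relative clause is ruled out by the relative-clause island constraint.
So *each recipe* cannot raise to a position above *a few authors*.

No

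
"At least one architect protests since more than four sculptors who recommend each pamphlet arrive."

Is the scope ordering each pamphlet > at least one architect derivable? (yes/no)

*each pamphlet* is embedded in the relative clause *who recommend each pamphlet*, which is itself inside the adjunct *since more than four sculptors who recommend each pamphlet arrive*.
Two island boundaries intervene — the relative clause and the adjunct. Either alone would block QR.
So *each pamphlet* cannot raise to a position above *at least one architect*.

No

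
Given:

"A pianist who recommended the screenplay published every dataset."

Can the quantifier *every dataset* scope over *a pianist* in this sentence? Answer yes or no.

The RC *who recommended the screenplay* is an island, but *every dataset* is not inside it — it is the matrix object, a clausemate of *a pianist*.
Since no island is crossed, the inverse ordering is licensed alongside surface scope.

Yes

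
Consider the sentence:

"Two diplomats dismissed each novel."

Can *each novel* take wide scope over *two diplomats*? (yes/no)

Yes

Both DPs are arguments of the same predicate; there is no clause or island boundary between them.
Nothing blocks QR of the lower DP to a position above the higher one, so inverse scope is available.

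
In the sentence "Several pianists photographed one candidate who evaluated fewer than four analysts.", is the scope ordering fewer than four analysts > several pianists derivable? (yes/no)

No

*fewer than four analysts* occurs within the relative clause *who evaluated fewer than four analysts* modifying *one candidate*.
Relative clauses block scope extraction: QR cannot target a position outside the modified NP.
So the wide-scope reading for *fewer than four analysts* is blocked.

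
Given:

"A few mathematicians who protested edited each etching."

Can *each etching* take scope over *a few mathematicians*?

Yes

*each etching* is a matrix argument; only *a few mathematicians* is modified by the relative clause *who protested*, so the RC island is irrelevant to the target quantifier.
No island intervenes, so both surface and inverse scope are derivable.
The sentence is scopally ambiguous between *a few mathematicians* > *each etching* and *each etching* > *a few mathematicians*.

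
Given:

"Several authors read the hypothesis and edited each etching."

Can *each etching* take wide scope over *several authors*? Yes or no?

Structurally, *each etching* is inside one conjunct of the coordinate structure (*edited each etching*).
The Coordinate Structure Constraint blocks movement (including QR) out of a single conjunct.
*each etching* > *several authors* would require crossing that boundary, which is illicit.

No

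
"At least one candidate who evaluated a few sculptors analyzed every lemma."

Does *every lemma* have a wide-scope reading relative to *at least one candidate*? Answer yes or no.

Yes

The RC *who evaluated a few sculptors* is an island, but *every lemma* is not inside it — it is the matrix object, a clausemate of *at least one candidate*.
Ordinary QR to a clause-peripheral position gives the wide-scope LF for the lower DP.
Both orderings are possible: *at least one candidate* > *every lemma* and *every lemma* > *at least one candidate*.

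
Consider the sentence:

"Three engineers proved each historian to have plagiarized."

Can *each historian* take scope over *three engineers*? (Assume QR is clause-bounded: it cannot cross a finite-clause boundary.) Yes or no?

The ECM infinitive is scope-transparent — *each historian* is free to raise above *three engineers*.
Ordinary QR to a clause-peripheral position gives the wide-scope LF for the lower DP.
The sentence is scopally ambiguous between *three engineers* > *each historian* and *each historian* > *three engineers*.

Yes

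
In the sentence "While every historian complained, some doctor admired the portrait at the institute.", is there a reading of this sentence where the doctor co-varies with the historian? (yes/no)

This is the *every historian* > *some doctor* reading.
The target quantifier *every historian* is part of the adjunct clause *while every historian complained*.
Adjunct clauses are scope islands: a quantifier inside an adjunct cannot raise into the matrix clause.
So the wide-scope reading for *every historian* is blocked.

No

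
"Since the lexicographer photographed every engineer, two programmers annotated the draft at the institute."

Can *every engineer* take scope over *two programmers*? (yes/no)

*every engineer* is embedded in the adjunct clause *since the lexicographer photographed every engineer*.
Adjuncts are opaque for quantifier raising; a quantifier in an adjunct stays inside it.
*every engineer* > *two programmers* would require crossing that boundary, which is illicit.

No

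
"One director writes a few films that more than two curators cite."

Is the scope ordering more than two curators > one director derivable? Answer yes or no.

No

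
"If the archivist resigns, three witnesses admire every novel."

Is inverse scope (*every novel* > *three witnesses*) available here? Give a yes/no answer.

Yes

*every novel* is a matrix argument; the adjunct is an island but the target quantifier is outside it.
With no island boundary between them, the object can take inverse scope over the subject via ordinary QR within the clause.
Both orderings are possible: *three witnesses* > *every novel* and *every novel* > *three witnesses*.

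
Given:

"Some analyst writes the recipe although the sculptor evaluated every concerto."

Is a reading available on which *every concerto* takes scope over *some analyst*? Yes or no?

No

The DP *every concerto* is contained in the adjunct clause *although the sculptor evaluated every concerto*.
Since the clause is an adjunct (not a complement), the Adjunct Condition blocks QR across its edge.
So *every concerto* cannot raise to a position above *some analyst*.
(Only the surface reading survives: one fixed analyst with respect to all the relevant concertos.)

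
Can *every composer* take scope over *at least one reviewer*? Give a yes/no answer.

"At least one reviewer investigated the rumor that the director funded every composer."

No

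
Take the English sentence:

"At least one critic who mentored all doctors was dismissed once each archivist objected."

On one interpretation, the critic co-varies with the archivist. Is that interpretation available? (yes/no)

The described interpretation is the *each archivist* > *at least one critic* scoping.
*each archivist* sits inside the adjunct clause *once each archivist objected*.
Since the clause is an adjunct (not a complement), the Adjunct Condition blocks QR across its edge.
*each archivist* is confined to the island and cannot take scope over *at least one critic*.
(Only the surface reading survives: one fixed critic with respect to all the relevant archivists.)

No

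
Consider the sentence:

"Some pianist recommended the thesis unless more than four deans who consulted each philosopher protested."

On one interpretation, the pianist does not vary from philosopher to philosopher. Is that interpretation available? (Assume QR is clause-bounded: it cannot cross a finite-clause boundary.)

Yes

The paraphrase describes the scope ordering *some pianist* > *each philosopher*.
That is the surface-scope ordering, which is always one of the available readings — island constraints only ever restrict inverse scope.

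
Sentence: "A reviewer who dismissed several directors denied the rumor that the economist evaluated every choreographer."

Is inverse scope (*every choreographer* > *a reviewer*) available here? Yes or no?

No

*every choreographer* is embedded in the complex NP *the rumor that the economist evaluated every choreographer*.
Since the clause is the complement of a nominal head, the CNPC blocks scope extraction.
So *every choreographer* cannot raise to a position above *a reviewer*.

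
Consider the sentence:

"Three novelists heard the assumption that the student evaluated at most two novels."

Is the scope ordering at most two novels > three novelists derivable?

No

*at most two novels* occurs within the complex NP *the assumption that the student evaluated at most two novels*.
The complex NP is opaque for QR — the quantifier is frozen inside the noun's complement.
*at most two novels* > *three novelists* would require crossing that boundary, which is illicit.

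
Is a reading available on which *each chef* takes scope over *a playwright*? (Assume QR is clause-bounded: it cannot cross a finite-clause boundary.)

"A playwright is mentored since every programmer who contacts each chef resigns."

*each chef* occurs within the relative clause *who contacts each chef*, which is itself inside the adjunct *since every programmer who contacts each chef resigns*.
The quantifier would have to escape first the RC and then the adjunct — two independent island violations.
*each chef* > *a playwright* would require crossing that boundary, which is illicit.
(Only the surface reading survives: one fixed playwright with respect to all the relevant chefs.)

No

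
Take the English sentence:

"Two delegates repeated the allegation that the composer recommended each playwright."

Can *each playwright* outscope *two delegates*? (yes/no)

No

The target quantifier *each playwright* is part of the complex NP *the allegation that the composer recommended each playwright*.
Since the clause is the complement of a nominal head, the CNPC blocks scope extraction.
Hence only narrow scope for *each playwright* (under *two delegates*) survives.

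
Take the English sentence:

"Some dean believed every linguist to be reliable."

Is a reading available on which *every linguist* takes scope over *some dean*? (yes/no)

Yes

*every linguist* is an ECM subject; ECM complements are not islands, and the embedded quantifier may take matrix scope.
Clause-internal QR can adjoin the lower DP above the subject, yielding the inverse reading.
The sentence is scopally ambiguous between *some dean* > *every linguist* and *every linguist* > *some dean*.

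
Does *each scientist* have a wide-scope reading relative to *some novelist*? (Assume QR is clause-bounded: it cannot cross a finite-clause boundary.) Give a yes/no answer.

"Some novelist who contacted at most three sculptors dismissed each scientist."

Yes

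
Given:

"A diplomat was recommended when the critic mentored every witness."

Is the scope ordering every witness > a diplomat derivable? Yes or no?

No

*every witness* sits inside the adjunct clause *when the critic mentored every witness*.
Since the clause is an adjunct (not a complement), the Adjunct Condition blocks QR across its edge.
So *every witness* cannot raise to a position above *a diplomat*.
(Only the surface reading survives: one fixed diplomat with respect to all the relevant witnesses.)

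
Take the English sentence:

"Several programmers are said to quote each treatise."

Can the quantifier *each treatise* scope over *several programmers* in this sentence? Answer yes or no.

Yes

Infinitival complements of raising predicates do not block QR; *each treatise* and *several programmers* are effectively clausemates.
Nothing blocks QR of the lower DP to a position above the higher one, so inverse scope is available.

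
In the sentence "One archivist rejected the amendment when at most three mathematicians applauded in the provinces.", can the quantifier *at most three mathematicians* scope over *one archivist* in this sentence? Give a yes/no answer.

No

*at most three mathematicians* is embedded in the adjunct clause *when at most three mathematicians applauded in the provinces*.
The adjunct-island constraint bars QR out of an adverbial clause.
So *at most three mathematicians* cannot raise to a position above *one archivist*.
(Only the surface reading survives: one fixed archivist with respect to all the relevant mathematicians.)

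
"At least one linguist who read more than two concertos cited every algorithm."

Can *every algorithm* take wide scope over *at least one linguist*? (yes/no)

Yes

Although the sentence contains a relative clause (*who read more than two concertos*), *every algorithm* is outside it, in the matrix VP.
Clause-internal QR can adjoin the lower DP above the subject, yielding the inverse reading.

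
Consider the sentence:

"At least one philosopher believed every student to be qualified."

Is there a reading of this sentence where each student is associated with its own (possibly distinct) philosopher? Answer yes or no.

The paraphrase describes the scope ordering *every student* > *at least one philosopher*.
The ECM infinitive is scope-transparent — *every student* is free to raise above *at least one philosopher*.
Clause-internal QR can adjoin the lower DP above the subject, yielding the inverse reading.

Yes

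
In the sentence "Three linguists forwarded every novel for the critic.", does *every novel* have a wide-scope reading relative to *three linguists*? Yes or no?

Yes

*every novel* is the matrix object and *three linguists* the matrix subject; the two are clausemates.
Clause-internal QR can adjoin the lower DP above the subject, yielding the inverse reading.
Both orderings are possible: *three linguists* > *every novel* and *every novel* > *three linguists*.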